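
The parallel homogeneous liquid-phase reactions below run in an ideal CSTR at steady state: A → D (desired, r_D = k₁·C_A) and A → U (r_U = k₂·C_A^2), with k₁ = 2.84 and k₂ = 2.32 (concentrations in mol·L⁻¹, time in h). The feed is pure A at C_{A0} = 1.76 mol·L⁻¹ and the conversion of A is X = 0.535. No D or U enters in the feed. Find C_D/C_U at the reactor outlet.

Exit C_A = C_{A0}(1−X) = 1.76×0.465 = 0.8184 mol·L⁻¹.
Rates in a CSTR are evaluated at the outlet concentration: r_D = 2.84×0.8184 = 2.324, r_U = 2.32×0.8184^2 = 1.554.
Overall selectivity = C_D/C_U = r_Dτ/(r_Uτ) = r_D/r_U = 1.50.

1.50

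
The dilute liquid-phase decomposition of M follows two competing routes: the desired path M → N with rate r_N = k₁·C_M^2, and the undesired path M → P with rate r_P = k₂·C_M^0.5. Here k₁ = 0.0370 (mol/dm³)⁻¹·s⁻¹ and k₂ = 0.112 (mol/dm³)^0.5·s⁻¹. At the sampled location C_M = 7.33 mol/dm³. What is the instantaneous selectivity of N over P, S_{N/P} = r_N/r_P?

S_{N/P} = r_N/r_P = (k₁·C_M^2)/(k₂·C_M^0.5) = (k₁/k₂)·C_M^1.5.
= (0.0370×7.330^2) / (0.112×7.330^0.5) = 1.988/0.3032 = 6.56.

6.56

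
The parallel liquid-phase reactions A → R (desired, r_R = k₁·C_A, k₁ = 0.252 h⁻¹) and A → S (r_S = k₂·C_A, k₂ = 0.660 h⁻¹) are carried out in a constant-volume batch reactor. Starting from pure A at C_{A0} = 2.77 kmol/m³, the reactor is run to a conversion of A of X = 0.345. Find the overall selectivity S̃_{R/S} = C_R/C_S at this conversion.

0.382

C_A = C_{A0}(1−X) = 1.814 kmol/m³.
Both paths are first order in A, so the instantaneous fraction to R is constant: dC_R/d(−C_A) = k₁/(k₁+k₂) = 0.2763.
C_R = 0.2763·(C_{A0}−C_A) = 0.2763×0.9556 = 0.264 kmol/m³.
C_S = (C_{A0}−C_A)−C_R = 0.6916 kmol/m³; S̃_{R/S} = 0.2641/0.6916 = 0.382.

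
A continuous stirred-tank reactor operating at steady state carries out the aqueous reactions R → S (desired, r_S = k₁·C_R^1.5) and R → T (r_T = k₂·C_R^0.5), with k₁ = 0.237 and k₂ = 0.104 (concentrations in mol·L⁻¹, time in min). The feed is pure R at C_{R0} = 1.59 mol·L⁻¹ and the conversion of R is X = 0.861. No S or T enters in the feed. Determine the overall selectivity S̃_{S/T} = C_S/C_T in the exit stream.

Exit C_R = C_{R0}(1−X) = 1.59×0.139 = 0.2210 mol·L⁻¹.
A CSTR operates uniformly at the exit composition, giving r_S = 0.02462 and r_T = 0.04889 (each k·C_R^n at C_R = 0.2210).
Overall selectivity = C_S/C_T = r_Sτ/(r_Tτ) = r_S/r_T = 0.504.

0.504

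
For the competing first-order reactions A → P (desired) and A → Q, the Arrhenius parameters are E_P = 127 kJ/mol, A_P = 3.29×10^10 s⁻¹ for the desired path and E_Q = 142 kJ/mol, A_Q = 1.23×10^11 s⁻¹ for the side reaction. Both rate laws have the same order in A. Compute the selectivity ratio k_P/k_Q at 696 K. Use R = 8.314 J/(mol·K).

3.57

Since both paths have the same order in A, the concentration cancels and S_{P/Q} = k_P/k_Q = (A_P/A_Q)·exp[(E_Q−E_P)/(RT)].
(E_Q−E_P)/(RT) = (142−127)×10³/(8.314×696) = 15000/5787 = 2.592.
k_P/k_Q = (3.29×10^10/1.23×10^11)·exp(2.592) = 0.2675 × 13.36 = 3.57.
Since E_P < E_Q, lowering the temperature improves selectivity toward P.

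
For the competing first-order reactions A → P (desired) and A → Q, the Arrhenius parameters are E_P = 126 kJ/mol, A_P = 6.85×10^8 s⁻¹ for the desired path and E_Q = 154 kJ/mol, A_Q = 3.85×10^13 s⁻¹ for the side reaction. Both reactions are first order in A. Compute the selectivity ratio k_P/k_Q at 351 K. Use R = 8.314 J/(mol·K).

0.261

Since both paths have the same order in A, the concentration cancels and S_{P/Q} = k_P/k_Q = (A_P/A_Q)·exp[(E_Q−E_P)/(RT)].
(E_Q−E_P)/(RT) = (154−126)×10³/(8.314×351) = 28000/2918 = 9.595.
k_P/k_Q = (6.85×10^8/3.85×10^13)·exp(9.595) = 1.779×10^-5 × 14690 = 0.261.
Since E_P < E_Q, lowering the temperature improves selectivity toward P.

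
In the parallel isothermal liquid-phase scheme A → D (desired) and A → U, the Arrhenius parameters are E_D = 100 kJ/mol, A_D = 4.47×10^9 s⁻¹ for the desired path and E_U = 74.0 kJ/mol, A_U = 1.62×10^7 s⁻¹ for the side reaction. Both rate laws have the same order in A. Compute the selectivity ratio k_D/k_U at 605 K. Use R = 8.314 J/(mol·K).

Since both paths have the same order in A, the concentration cancels and S_{D/U} = k_D/k_U = (A_D/A_U)·exp[(E_U−E_D)/(RT)].
(E_U−E_D)/(RT) = (74.0−100)×10³/(8.314×605) = -26000/5030 = -5.169.
k_D/k_U = (4.47×10^9/1.62×10^7)·exp(-5.169) = 275.9 × 0.005690 = 1.57.

1.57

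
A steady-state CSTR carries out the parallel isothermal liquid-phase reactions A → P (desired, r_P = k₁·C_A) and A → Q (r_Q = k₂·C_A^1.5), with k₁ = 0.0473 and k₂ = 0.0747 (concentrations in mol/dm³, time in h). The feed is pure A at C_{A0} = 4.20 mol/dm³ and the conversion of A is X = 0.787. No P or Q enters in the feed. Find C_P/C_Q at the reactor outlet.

0.669

Exit C_A = C_{A0}(1−X) = 4.20×0.213 = 0.8946 mol/dm³.
In a CSTR the entire volume is at exit conditions, so r_P = 0.0473×0.8946 = 0.04231 and r_Q = 0.0747×0.8946^1.5 = 0.06321.
Overall selectivity = C_P/C_Q = r_Pτ/(r_Qτ) = r_P/r_Q = 0.669.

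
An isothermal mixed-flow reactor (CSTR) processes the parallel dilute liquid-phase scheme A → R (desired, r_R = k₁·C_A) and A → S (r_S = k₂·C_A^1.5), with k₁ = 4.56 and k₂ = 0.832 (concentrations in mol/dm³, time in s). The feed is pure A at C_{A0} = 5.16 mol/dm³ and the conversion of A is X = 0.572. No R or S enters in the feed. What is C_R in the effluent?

Exit C_A = C_{A0}(1−X) = 5.16×0.428 = 2.208 mol/dm³.
Rates in a CSTR are evaluated at the outlet concentration: r_R = 4.56×2.208 = 10.07, r_S = 0.832×2.208^1.5 = 2.731.
Fraction of consumed A going to R: r_R/(r_R+r_S) = 0.7867.
C_R = 0.7867·C_{A0}·X = 0.7867×5.16×0.572 = 2.32 mol/dm³.

2.32 mol/dm³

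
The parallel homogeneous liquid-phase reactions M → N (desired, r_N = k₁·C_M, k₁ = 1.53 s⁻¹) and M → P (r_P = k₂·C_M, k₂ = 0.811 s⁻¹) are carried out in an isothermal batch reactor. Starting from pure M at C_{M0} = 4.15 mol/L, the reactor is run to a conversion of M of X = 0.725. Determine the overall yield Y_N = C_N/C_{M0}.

C_M = C_{M0}(1−X) = 1.141 mol/L.
Both paths are first order in M, so the instantaneous fraction to N is constant: dC_N/d(−C_M) = k₁/(k₁+k₂) = 0.6536.
C_N = 0.6536·(C_{M0}−C_M) = 0.6536×3.009 = 1.97 mol/L.
Y_N = C_N/C_{M0} = 1.966/4.15 = 0.474.

0.474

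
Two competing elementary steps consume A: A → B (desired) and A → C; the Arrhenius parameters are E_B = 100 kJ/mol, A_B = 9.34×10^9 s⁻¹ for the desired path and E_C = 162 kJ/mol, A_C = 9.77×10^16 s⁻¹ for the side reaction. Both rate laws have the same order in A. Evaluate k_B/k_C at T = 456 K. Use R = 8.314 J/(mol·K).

1.21

k_B/k_C = (A_B/A_C)·exp[−(E_B−E_C)/(RT)] = (A_B/A_C)·exp[(E_C−E_B)/(RT)].
(E_C−E_B)/(RT) = (162−100)×10³/(8.314×456) = 62000/3791 = 16.35.
k_B/k_C = (9.34×10^9/9.77×10^16)·exp(16.35) = 9.560×10^-8 × 1.266×10^7 = 1.21.
Since E_B < E_C, lowering the temperature improves selectivity toward B.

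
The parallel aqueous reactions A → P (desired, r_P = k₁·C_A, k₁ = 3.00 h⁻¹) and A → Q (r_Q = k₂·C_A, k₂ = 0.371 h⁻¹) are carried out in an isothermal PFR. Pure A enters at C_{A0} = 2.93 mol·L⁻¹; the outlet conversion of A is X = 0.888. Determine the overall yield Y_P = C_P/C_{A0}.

0.790

C_A = C_{A0}(1−X) = 0.3282 mol·L⁻¹.
Both paths are first order in A, so the instantaneous fraction to P is constant: dC_P/d(−C_A) = k₁/(k₁+k₂) = 0.8899.
C_P = 0.8899·(C_{A0}−C_A) = 0.8899×2.602 = 2.32 mol·L⁻¹.
Y_P = C_P/C_{A0} = 2.315/2.93 = 0.790.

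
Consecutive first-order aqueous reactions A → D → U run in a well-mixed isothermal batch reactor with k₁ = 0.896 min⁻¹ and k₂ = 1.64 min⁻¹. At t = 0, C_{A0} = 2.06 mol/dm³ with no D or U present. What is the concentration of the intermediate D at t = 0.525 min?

The intermediate concentration in a first-order A→B→C sequence is C_D = k₁C_{A0}(e^(−k₁t) − e^(−k₂t))/(k₂−k₁).
e^(−k₁t) = e^(−0.896×0.525) = e^(−0.4704) = 0.6248; e^(−k₂t) = e^(−0.8610) = 0.4227.
C_D = 0.896×2.06/(1.64−0.896) × (0.6248−0.4227) = 2.481×0.2020 = 0.5012 mol/dm³.

0.501 mol/dm³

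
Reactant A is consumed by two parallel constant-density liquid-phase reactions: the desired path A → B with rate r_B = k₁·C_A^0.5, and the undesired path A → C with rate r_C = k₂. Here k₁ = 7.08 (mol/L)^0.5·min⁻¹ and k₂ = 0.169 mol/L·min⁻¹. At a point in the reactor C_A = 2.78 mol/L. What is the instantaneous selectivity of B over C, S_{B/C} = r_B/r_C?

69.9

S_{B/C} = r_B/r_C = (k₁·C_A^0.5)/(k₂) = (k₁/k₂)·C_A^0.5.
= (7.08×2.780^0.5) / (0.169) = 11.80/0.1690 = 69.9.
Since the desired path is higher order in A, keeping C_A high (PFR or concentrated feed) favours B.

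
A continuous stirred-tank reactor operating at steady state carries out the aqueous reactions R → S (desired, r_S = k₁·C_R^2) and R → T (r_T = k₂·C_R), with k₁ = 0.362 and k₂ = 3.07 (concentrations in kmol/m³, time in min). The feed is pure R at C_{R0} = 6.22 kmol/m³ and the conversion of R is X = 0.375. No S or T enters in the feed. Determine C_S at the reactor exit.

0.733 kmol/m³

Exit C_R = C_{R0}(1−X) = 6.22×0.625 = 3.887 kmol/m³.
A CSTR operates uniformly at the exit composition, giving r_S = 5.471 and r_T = 11.93 (each k·C_R^n at C_R = 3.887).
Fraction of consumed R going to S: r_S/(r_S+r_T) = 0.3143.
C_S = 0.3143·C_{R0}·X = 0.3143×6.22×0.375 = 0.733 kmol/m³.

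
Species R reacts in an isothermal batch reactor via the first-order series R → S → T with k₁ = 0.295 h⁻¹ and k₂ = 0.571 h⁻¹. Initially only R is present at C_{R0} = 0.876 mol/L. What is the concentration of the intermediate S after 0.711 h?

For first-order series with pure R initially, C_S(t) = k₁C_{R0}/(k₂−k₁)·(e^(−k₁t) − e^(−k₂t)).
e^(−k₁t) = e^(−0.295×0.711) = e^(−0.2097) = 0.8108; e^(−k₂t) = e^(−0.4060) = 0.6663.
C_S = 0.295×0.876/(0.571−0.295) × (0.8108−0.6663) = 0.9363×0.1445 = 0.1353 mol/L.

0.135 mol/L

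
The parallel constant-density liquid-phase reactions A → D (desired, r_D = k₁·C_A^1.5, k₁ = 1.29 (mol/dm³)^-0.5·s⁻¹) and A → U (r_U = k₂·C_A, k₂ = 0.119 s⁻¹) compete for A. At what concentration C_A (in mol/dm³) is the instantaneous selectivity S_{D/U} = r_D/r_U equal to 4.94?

0.208 mol/dm³

S_{D/U} = (k₁/k₂)·C_A^0.5 ⇒ C_A = (S·k₂/k₁)^(2).
= (4.94×0.119/1.29)^(2) = (0.4557)^(2) = 0.208 mol/dm³.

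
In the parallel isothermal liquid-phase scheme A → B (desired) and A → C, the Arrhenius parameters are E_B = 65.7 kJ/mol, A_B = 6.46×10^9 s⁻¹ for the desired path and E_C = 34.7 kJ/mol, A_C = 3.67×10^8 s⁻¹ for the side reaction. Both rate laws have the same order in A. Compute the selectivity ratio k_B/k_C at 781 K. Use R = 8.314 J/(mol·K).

0.149

k_B/k_C = (A_B/A_C)·exp[−(E_B−E_C)/(RT)] = (A_B/A_C)·exp[(E_C−E_B)/(RT)].
(E_C−E_B)/(RT) = (34.7−65.7)×10³/(8.314×781) = -31000/6493 = -4.774.
k_B/k_C = (6.46×10^9/3.67×10^8)·exp(-4.774) = 17.60 × 0.008445 = 0.149.
Since E_B > E_C, raising the temperature improves selectivity toward B.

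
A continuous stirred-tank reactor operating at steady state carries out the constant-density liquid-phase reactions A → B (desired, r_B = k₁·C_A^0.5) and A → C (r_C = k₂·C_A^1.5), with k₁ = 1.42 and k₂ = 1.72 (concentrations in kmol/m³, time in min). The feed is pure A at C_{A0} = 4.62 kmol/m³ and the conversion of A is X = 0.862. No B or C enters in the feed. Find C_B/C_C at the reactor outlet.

Exit C_A = C_{A0}(1−X) = 4.62×0.138 = 0.6376 kmol/m³.
A CSTR operates uniformly at the exit composition, giving r_B = 1.134 and r_C = 0.8756 (each k·C_A^n at C_A = 0.6376).
Overall selectivity = C_B/C_C = r_Bτ/(r_Cτ) = r_B/r_C = 1.29.

1.29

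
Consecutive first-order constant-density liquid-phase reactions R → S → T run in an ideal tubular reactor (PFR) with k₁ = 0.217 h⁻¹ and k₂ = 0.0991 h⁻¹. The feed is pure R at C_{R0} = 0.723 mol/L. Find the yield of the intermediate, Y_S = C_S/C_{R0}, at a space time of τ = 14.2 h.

0.366

The intermediate concentration in a first-order A→B→C sequence is C_S = k₁C_{R0}(e^(−k₁τ) − e^(−k₂τ))/(k₂−k₁).
e^(−k₁τ) = e^(−0.217×14.2) = e^(−3.081) = 0.04589; e^(−k₂τ) = e^(−1.407) = 0.2448.
C_S = 0.217×0.723/(0.0991−0.217) × (0.04589−0.2448) = (-1.331)×(-0.1989) = 0.2647 mol/L.
Y_S = C_S/C_{R0} = 0.2647/0.723 = 0.366.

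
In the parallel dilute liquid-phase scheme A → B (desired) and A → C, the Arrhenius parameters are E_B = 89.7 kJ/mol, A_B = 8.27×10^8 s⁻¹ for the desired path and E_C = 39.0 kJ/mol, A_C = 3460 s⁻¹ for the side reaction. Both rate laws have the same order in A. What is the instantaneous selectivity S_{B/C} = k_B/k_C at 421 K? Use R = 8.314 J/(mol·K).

With equal orders, S_{B/C} = k_B/k_C = (A_B/A_C)·exp[(E_C−E_B)/(RT)].
(E_C−E_B)/(RT) = (39.0−89.7)×10³/(8.314×421) = -50700/3500 = -14.48.
k_B/k_C = (8.27×10^8/3460)·exp(-14.48) = 2.390×10^5 × 5.120×10^-7 = 0.122.
Since E_B > E_C, raising the temperature improves selectivity toward B.

0.122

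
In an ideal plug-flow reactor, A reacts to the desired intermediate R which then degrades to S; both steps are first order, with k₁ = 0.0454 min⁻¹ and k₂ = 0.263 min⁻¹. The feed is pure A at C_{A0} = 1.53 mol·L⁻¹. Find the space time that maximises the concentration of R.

8.07 min

For first-order series the maximum of C_R occurs at τ_opt = ln(k₂/k₁)/(k₂−k₁).
= ln(0.263/0.0454)/(0.263−0.0454) = ln(5.793)/0.2176 = 1.757/0.2176 = 8.07 min.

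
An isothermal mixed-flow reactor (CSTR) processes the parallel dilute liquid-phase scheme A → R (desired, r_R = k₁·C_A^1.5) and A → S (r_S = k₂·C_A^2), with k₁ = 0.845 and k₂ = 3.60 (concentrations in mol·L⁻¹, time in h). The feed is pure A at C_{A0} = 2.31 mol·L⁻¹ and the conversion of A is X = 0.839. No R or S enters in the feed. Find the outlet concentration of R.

Exit C_A = C_{A0}(1−X) = 2.31×0.161 = 0.3719 mol·L⁻¹.
In a CSTR the entire volume is at exit conditions, so r_R = 0.845×0.3719^1.5 = 0.1917 and r_S = 3.60×0.3719^2 = 0.4979.
Fraction of consumed A going to R: r_R/(r_R+r_S) = 0.2779.
C_R = 0.2779·C_{A0}·X = 0.2779×2.31×0.839 = 0.539 mol·L⁻¹.

0.539 mol·L⁻¹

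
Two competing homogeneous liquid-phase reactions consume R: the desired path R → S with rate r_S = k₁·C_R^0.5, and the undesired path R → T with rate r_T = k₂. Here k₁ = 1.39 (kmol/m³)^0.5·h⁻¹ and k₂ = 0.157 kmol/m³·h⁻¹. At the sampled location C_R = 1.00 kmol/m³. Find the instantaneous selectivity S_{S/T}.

S_{S/T} = r_S/r_T = (k₁·C_R^0.5)/(k₂) = (k₁/k₂)·C_R^0.5.
= (1.39×1.000^0.5) / (0.157) = 1.390/0.1570 = 8.85.

8.85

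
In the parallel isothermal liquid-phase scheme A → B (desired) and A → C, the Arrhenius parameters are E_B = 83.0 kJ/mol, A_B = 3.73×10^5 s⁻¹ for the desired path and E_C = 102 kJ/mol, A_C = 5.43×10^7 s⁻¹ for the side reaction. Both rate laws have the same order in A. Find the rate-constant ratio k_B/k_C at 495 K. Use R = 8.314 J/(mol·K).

0.695

Since both paths have the same order in A, the concentration cancels and S_{B/C} = k_B/k_C = (A_B/A_C)·exp[(E_C−E_B)/(RT)].
(E_C−E_B)/(RT) = (102−83.0)×10³/(8.314×495) = 19000/4115 = 4.617.
k_B/k_C = (3.73×10^5/5.43×10^7)·exp(4.617) = 0.006869 × 101.2 = 0.695.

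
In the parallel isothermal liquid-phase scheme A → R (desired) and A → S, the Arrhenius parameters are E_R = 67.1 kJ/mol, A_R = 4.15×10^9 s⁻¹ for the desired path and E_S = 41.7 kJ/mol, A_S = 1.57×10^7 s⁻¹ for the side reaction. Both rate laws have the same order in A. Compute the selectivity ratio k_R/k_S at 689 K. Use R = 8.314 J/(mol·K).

Since both paths have the same order in A, the concentration cancels and S_{R/S} = k_R/k_S = (A_R/A_S)·exp[(E_S−E_R)/(RT)].
(E_S−E_R)/(RT) = (41.7−67.1)×10³/(8.314×689) = -25400/5728 = -4.434.
k_R/k_S = (4.15×10^9/1.57×10^7)·exp(-4.434) = 264.3 × 0.01187 = 3.14.

3.14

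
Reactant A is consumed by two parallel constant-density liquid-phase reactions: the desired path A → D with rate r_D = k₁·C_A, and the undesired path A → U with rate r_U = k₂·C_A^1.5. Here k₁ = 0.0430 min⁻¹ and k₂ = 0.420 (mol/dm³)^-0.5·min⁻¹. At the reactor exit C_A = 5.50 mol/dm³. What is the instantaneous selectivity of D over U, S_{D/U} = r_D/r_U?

0.0437

S_{D/U} = r_D/r_U = (k₁·C_A)/(k₂·C_A^1.5) = (k₁/k₂)·C_A^-0.5.
= (0.0430×5.500) / (0.420×5.500^1.5) = 0.2365/5.417 = 0.0437.
The undesired path is higher order in A, so low C_A (CSTR or dilute feed) favours D.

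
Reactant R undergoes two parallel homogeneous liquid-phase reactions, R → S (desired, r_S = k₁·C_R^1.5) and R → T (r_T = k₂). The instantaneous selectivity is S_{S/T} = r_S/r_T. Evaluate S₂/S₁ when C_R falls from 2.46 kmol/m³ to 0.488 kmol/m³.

S_{S/T} = (k₁/k₂)·C_R^1.5, so S₂/S₁ = (C_{R,2}/C_{R,1})^1.5.
= (0.488/2.46)^1.5 = (0.1984)^1.5 = 0.0884.

0.0884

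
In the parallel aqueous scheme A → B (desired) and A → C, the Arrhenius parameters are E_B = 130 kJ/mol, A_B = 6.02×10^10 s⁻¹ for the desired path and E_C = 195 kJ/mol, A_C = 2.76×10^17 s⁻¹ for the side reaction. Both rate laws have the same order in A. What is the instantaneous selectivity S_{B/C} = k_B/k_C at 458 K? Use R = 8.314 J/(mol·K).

With equal orders, S_{B/C} = k_B/k_C = (A_B/A_C)·exp[(E_C−E_B)/(RT)].
(E_C−E_B)/(RT) = (195−130)×10³/(8.314×458) = 65000/3808 = 17.07.
k_B/k_C = (6.02×10^10/2.76×10^17)·exp(17.07) = 2.181×10^-7 × 2.591×10^7 = 5.65.

5.65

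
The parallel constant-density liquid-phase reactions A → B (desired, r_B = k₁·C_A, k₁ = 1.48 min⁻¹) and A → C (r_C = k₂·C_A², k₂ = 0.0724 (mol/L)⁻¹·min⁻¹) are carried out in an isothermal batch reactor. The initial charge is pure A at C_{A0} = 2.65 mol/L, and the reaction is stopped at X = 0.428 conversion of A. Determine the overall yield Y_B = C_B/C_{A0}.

C_A = C_{A0}(1−X) = 1.516 mol/L.
Along a PFR/batch, dC_B/dC_A = −r_B/(r_B+r_C) = −k₁/(k₁+k₂·C_A).
Integrating from C_{A0} to C_A: C_B = (1.48/0.0724)·ln[(1.48+0.0724·2.65)/(1.48+0.0724·1.52)] = 20.44·ln(1.672/1.590) = 1.030 mol/L.
Y_B = C_B/C_{A0} = 1.030/2.65 = 0.389.

0.389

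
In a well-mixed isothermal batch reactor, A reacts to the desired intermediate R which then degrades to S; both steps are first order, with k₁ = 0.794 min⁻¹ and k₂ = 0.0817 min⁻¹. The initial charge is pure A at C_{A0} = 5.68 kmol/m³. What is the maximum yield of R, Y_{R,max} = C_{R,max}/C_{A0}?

At the optimum, C_{R,max}/C_{A0} = (k₁/k₂)^[k₂/(k₂−k₁)].
= (0.794/0.0817)^(0.0817/(0.0817−0.794)) = (9.718)^(-0.1147) = 0.7704.

0.770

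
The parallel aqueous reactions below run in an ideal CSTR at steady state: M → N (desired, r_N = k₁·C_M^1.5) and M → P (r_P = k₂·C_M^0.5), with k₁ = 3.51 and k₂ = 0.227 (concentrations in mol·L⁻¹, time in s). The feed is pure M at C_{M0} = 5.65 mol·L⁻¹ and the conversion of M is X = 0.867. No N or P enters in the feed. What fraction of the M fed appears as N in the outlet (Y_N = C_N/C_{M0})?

0.798

Exit C_M = C_{M0}(1−X) = 5.65×0.133 = 0.7515 mol·L⁻¹.
In a CSTR the entire volume is at exit conditions, so r_N = 3.51×0.7515^1.5 = 2.286 and r_P = 0.227×0.7515^0.5 = 0.1968.
Fraction of consumed M going to N: r_N/(r_N+r_P) = 0.9208.
C_N = 0.9208·C_{M0}·X = 0.9208×5.65×0.867 = 4.51 mol·L⁻¹; Y_N = C_N/C_{M0} = 0.798.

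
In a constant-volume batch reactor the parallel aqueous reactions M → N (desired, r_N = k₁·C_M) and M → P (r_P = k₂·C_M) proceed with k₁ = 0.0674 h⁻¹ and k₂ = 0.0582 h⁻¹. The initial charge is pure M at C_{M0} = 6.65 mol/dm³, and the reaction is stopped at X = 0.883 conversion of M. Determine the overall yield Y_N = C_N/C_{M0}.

0.474

C_M = C_{M0}(1−X) = 0.7781 mol/dm³.
Both paths are first order in M, so the instantaneous fraction to N is constant: dC_N/d(−C_M) = k₁/(k₁+k₂) = 0.5366.
C_N = 0.5366·(C_{M0}−C_M) = 0.5366×5.872 = 3.15 mol/dm³.
Y_N = C_N/C_{M0} = 3.151/6.65 = 0.474.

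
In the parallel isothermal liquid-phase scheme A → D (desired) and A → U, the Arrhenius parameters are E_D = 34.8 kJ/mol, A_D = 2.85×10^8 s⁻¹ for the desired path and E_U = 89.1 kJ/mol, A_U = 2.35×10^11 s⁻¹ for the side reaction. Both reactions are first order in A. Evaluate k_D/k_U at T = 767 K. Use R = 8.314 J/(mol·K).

Since both paths have the same order in A, the concentration cancels and S_{D/U} = k_D/k_U = (A_D/A_U)·exp[(E_U−E_D)/(RT)].
(E_U−E_D)/(RT) = (89.1−34.8)×10³/(8.314×767) = 54300/6377 = 8.515.
k_D/k_U = (2.85×10^8/2.35×10^11)·exp(8.515) = 0.001213 × 4990 = 6.05.
Since E_D < E_U, lowering the temperature improves selectivity toward D.

6.05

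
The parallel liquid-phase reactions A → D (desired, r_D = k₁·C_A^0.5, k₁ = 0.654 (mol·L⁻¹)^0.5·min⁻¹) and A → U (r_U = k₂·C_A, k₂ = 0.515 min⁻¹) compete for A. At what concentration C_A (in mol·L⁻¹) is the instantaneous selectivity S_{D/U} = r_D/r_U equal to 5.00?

0.0645 mol·L⁻¹

S_{D/U} = (k₁/k₂)·C_A^-0.5 ⇒ C_A = (S·k₂/k₁)^(-2).
= (5.00×0.515/0.654)^(-2) = (3.937)^(-2) = 0.0645 mol·L⁻¹.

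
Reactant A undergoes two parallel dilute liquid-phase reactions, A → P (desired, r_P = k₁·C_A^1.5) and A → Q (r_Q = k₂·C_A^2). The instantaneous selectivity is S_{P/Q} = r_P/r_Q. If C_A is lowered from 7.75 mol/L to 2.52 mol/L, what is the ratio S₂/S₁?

S_{P/Q} = (k₁/k₂)·C_A^-0.5, so S₂/S₁ = (C_{A,2}/C_{A,1})^-0.5.
= (2.52/7.75)^(-0.5) = (0.3252)^(-0.5) = 1.75.

1.75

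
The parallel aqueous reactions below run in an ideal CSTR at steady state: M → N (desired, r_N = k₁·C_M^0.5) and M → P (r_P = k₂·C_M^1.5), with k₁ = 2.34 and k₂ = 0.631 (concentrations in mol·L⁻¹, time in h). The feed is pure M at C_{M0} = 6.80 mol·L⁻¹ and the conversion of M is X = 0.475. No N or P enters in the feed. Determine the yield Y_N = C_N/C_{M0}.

0.242

Exit C_M = C_{M0}(1−X) = 6.80×0.525 = 3.570 mol·L⁻¹.
Rates in a CSTR are evaluated at the outlet concentration: r_N = 2.34×3.570^0.5 = 4.421, r_P = 0.631×3.570^1.5 = 4.256.
Fraction of consumed M going to N: r_N/(r_N+r_P) = 0.5095.
C_N = 0.5095·C_{M0}·X = 0.5095×6.80×0.475 = 1.65 mol·L⁻¹; Y_N = C_N/C_{M0} = 0.242.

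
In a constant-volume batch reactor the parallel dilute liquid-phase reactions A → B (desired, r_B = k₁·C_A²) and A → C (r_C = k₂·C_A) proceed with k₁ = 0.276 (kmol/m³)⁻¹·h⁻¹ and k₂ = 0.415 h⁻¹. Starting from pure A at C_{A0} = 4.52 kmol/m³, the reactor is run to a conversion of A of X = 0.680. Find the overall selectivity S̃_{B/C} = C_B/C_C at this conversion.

1.86

C_A = C_{A0}(1−X) = 1.446 kmol/m³.
Along a PFR/batch, dC_C/dC_A = −r_C/(r_B+r_C) = −k₂/(k₂+k₁·C_A).
Integrating from C_{A0} to C_A: C_C = (0.415/0.276)·ln[(0.415+0.276·4.52)/(0.415+0.276·1.45)] = 1.504·ln(1.663/0.8142) = 1.073 kmol/m³.
Then C_B = (C_{A0}−C_A) − C_C = 3.074 − 1.073 = 2.000 kmol/m³.
S̃_{B/C} = C_B/C_C = 2.000/1.073 = 1.86.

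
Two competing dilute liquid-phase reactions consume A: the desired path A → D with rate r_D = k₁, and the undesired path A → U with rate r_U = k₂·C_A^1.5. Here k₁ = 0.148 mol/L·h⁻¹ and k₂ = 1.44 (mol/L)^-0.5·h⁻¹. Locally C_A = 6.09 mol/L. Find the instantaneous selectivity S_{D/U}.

0.00684

S_{D/U} = r_D/r_U = (k₁)/(k₂·C_A^1.5) = (k₁/k₂)·C_A^-1.5.
= (0.148) / (1.44×6.090^1.5) = 0.1480/21.64 = 0.00684.
The undesired path is higher order in A, so low C_A (CSTR or dilute feed) favours D.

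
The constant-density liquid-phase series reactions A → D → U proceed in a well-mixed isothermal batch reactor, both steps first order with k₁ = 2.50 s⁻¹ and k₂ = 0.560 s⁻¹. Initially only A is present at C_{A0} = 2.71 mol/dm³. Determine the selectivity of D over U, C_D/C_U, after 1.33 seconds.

1.42

For first-order series with pure A initially, C_D(t) = k₁C_{A0}/(k₂−k₁)·(e^(−k₁t) − e^(−k₂t)).
e^(−k₁t) = e^(−2.50×1.33) = e^(−3.325) = 0.03597; e^(−k₂t) = e^(−0.7448) = 0.4748.
C_D = 2.50×2.71/(0.560−2.50) × (0.03597−0.4748) = (-3.492)×(-0.4389) = 1.533 mol/dm³.
C_A = C_{A0}e^(−k₁t) = 0.09749 mol/dm³, so C_U = C_{A0}−C_A−C_D = 1.080 mol/dm³; C_D/C_U = 1.42.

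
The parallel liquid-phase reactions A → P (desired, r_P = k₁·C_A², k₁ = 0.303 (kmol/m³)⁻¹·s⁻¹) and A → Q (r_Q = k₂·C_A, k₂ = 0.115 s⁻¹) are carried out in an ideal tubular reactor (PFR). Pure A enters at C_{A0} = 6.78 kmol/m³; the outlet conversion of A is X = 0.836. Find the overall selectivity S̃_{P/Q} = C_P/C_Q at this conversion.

C_A = C_{A0}(1−X) = 1.112 kmol/m³.
Along a PFR/batch, dC_Q/dC_A = −r_Q/(r_P+r_Q) = −k₂/(k₂+k₁·C_A).
Integrating from C_{A0} to C_A: C_Q = (0.115/0.303)·ln[(0.115+0.303·6.78)/(0.115+0.303·1.11)] = 0.3795·ln(2.169/0.4519) = 0.5954 kmol/m³.
Then C_P = (C_{A0}−C_A) − C_Q = 5.668 − 0.5954 = 5.073 kmol/m³.
S̃_{P/Q} = C_P/C_Q = 5.073/0.5954 = 8.52.

8.52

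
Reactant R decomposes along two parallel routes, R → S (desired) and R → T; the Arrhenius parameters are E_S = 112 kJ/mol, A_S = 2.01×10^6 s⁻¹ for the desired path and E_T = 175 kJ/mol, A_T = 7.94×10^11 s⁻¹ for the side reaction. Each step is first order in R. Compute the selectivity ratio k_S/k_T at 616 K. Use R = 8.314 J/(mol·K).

0.557

k_S/k_T = (A_S/A_T)·exp[−(E_S−E_T)/(RT)] = (A_S/A_T)·exp[(E_T−E_S)/(RT)].
(E_T−E_S)/(RT) = (175−112)×10³/(8.314×616) = 63000/5121 = 12.30.
k_S/k_T = (2.01×10^6/7.94×10^11)·exp(12.30) = 2.531×10^-6 × 2.200×10^5 = 0.557.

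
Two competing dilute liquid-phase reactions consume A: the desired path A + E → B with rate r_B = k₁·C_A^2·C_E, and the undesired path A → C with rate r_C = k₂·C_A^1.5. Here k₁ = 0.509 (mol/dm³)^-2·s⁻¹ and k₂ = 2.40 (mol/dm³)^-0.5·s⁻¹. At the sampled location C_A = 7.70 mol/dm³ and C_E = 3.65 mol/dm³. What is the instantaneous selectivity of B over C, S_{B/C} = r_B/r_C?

S_{B/C} = r_B/r_C = (k₁·C_A^2·C_E)/(k₂·C_A^1.5) = (k₁/k₂)·C_A^0.5·C_E.
= (0.509×7.700^2×3.650) / (2.40×7.700^1.5) = 110.2/51.28 = 2.15.
Since the desired path is higher order in A, keeping C_A high (PFR or concentrated feed) favours B.

2.15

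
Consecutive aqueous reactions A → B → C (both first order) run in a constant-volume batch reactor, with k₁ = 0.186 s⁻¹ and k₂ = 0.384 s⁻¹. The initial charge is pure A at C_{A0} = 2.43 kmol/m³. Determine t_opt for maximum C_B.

The intermediate peaks when r₁ = r₂, i.e. k₁e^(−k₁t) = k₂e^(−k₂t), giving t_opt = ln(k₂/k₁)/(k₂−k₁).
= ln(0.384/0.186)/(0.384−0.186) = ln(2.065)/0.1980 = 0.7249/0.1980 = 3.66 s.

3.66 s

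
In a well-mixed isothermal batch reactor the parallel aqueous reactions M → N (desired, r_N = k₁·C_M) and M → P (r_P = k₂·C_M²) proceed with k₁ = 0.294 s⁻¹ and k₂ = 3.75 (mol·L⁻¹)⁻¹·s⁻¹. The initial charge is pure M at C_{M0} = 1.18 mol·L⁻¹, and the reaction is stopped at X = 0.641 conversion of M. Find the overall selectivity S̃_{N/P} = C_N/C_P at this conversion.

C_M = C_{M0}(1−X) = 0.4236 mol·L⁻¹.
Along a PFR/batch, dC_N/dC_M = −r_N/(r_N+r_P) = −k₁/(k₁+k₂·C_M).
Integrating from C_{M0} to C_M: C_N = (0.294/3.75)·ln[(0.294+3.75·1.18)/(0.294+3.75·0.424)] = 0.07840·ln(4.719/1.883) = 0.07205 mol·L⁻¹.
C_P = (C_{M0}−C_M)−C_N = 0.6843 mol·L⁻¹; S̃_{N/P} = 0.07205/0.6843 = 0.105.

0.105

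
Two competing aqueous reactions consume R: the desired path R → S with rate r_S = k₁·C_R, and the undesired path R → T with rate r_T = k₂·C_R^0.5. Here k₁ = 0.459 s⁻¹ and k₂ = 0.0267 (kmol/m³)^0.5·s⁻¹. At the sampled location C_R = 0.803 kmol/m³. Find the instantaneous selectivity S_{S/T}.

S_{S/T} = r_S/r_T = (k₁·C_R)/(k₂·C_R^0.5) = (k₁/k₂)·C_R^0.5.
= (0.459×0.8030) / (0.0267×0.8030^0.5) = 0.3686/0.02393 = 15.4.
Since the desired path is higher order in R, keeping C_R high (PFR or concentrated feed) favours S.

15.4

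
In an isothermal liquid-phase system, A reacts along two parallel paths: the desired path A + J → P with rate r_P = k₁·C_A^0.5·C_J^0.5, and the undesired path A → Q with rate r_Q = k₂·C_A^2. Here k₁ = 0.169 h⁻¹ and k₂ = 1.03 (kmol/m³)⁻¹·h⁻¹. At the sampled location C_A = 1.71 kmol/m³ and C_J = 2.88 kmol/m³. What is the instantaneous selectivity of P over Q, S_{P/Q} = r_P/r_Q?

S_{P/Q} = r_P/r_Q = (k₁·C_A^0.5·C_J^0.5)/(k₂·C_A^2) = (k₁/k₂)·C_A^-1.5·C_J^0.5.
= (0.169×1.710^0.5×2.880^0.5) / (1.03×1.710^2) = 0.3750/3.012 = 0.125.
The undesired path is higher order in A, so low C_A (CSTR or dilute feed) favours P.

0.125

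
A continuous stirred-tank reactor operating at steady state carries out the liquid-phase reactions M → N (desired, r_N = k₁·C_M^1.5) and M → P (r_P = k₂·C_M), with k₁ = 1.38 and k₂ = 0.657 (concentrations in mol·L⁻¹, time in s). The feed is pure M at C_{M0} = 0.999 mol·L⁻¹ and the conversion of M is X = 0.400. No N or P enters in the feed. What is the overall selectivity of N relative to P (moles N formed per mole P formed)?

1.63

Exit C_M = C_{M0}(1−X) = 0.999×0.600 = 0.5994 mol·L⁻¹.
A CSTR operates uniformly at the exit composition, giving r_N = 0.6404 and r_P = 0.3938 (each k·C_M^n at C_M = 0.5994).
Overall selectivity = C_N/C_P = r_Nτ/(r_Pτ) = r_N/r_P = 1.63.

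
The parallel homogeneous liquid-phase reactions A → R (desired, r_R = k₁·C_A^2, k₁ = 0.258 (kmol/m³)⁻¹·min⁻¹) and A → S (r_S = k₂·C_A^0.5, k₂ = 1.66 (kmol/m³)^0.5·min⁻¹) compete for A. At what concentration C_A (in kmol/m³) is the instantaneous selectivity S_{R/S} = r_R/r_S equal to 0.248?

S_{R/S} = (k₁/k₂)·C_A^1.5 ⇒ C_A = (S·k₂/k₁)^(1/1.5).
= (0.248×1.66/0.258)^(0.6667) = (1.596)^(0.6667) = 1.37 kmol/m³.

1.37 kmol/m³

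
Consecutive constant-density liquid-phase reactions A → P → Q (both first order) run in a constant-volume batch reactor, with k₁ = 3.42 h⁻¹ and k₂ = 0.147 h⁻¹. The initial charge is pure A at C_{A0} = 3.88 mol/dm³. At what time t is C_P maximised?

The intermediate peaks when r₁ = r₂, i.e. k₁e^(−k₁t) = k₂e^(−k₂t), giving t_opt = ln(k₂/k₁)/(k₂−k₁).
= ln(0.147/3.42)/(0.147−3.42) = ln(0.04298)/-3.273 = -3.147/-3.273 = 0.961 h.

0.961 h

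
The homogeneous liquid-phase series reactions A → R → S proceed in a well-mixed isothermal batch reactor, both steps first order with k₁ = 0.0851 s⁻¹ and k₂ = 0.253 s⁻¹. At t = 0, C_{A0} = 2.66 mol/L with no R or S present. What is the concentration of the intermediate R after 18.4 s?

For first-order series with pure A initially, C_R(t) = k₁C_{A0}/(k₂−k₁)·(e^(−k₁t) − e^(−k₂t)).
e^(−k₁t) = e^(−0.0851×18.4) = e^(−1.566) = 0.2089; e^(−k₂t) = e^(−4.655) = 0.009512.
C_R = 0.0851×2.66/(0.253−0.0851) × (0.2089−0.009512) = 1.348×0.1994 = 0.2688 mol/L.

0.269 mol/L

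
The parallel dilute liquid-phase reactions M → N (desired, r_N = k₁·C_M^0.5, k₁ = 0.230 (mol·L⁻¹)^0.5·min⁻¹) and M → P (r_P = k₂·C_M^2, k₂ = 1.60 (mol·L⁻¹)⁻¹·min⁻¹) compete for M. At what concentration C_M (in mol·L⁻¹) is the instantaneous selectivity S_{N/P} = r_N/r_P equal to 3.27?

S_{N/P} = (k₁/k₂)·C_M^-1.5 ⇒ C_M = (S·k₂/k₁)^(1/(-1.5)).
= (3.27×1.60/0.230)^(-0.6667) = (22.75)^(-0.6667) = 0.125 mol·L⁻¹.

0.125 mol·L⁻¹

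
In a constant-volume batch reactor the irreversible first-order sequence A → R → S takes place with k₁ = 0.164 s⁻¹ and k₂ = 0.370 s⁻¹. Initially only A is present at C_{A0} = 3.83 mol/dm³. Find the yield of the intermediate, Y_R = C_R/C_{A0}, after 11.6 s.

For first-order series with pure A initially, C_R(t) = k₁C_{A0}/(k₂−k₁)·(e^(−k₁t) − e^(−k₂t)).
e^(−k₁t) = e^(−0.164×11.6) = e^(−1.902) = 0.1492; e^(−k₂t) = e^(−4.292) = 0.01368.
C_R = 0.164×3.83/(0.370−0.164) × (0.1492−0.01368) = 3.049×0.1355 = 0.4133 mol/dm³.
Y_R = C_R/C_{A0} = 0.4133/3.83 = 0.108.

0.108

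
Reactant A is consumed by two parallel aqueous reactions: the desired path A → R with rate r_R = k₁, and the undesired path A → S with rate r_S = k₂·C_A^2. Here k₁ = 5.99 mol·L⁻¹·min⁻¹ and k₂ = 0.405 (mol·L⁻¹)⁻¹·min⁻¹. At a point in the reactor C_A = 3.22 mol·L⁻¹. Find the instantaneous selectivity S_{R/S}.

S_{R/S} = r_R/r_S = (k₁)/(k₂·C_A^2) = (k₁/k₂)·C_A^-2.
= (5.99) / (0.405×3.220^2) = 5.990/4.199 = 1.43.
The undesired path is higher order in A, so low C_A (CSTR or dilute feed) favours R.

1.43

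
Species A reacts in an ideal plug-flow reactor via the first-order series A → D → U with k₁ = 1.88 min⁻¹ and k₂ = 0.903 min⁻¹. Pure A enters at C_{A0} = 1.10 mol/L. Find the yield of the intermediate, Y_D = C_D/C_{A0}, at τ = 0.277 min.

Solving the coupled first-order balances gives C_D(τ) = [k₁/(k₂−k₁)]·C_{A0}·(e^(−k₁τ) − e^(−k₂τ)).
e^(−k₁τ) = e^(−1.88×0.277) = e^(−0.5208) = 0.5941; e^(−k₂τ) = e^(−0.2501) = 0.7787.
C_D = 1.88×1.10/(0.903−1.88) × (0.5941−0.7787) = (-2.117)×(-0.1846) = 0.3908 mol/L.
Y_D = C_D/C_{A0} = 0.3908/1.10 = 0.355.

0.355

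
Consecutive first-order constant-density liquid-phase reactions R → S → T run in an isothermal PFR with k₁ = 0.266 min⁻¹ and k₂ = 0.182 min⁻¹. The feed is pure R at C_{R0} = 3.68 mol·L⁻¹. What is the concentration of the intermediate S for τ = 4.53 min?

1.62 mol·L⁻¹

For first-order series with pure R initially, C_S(τ) = k₁C_{R0}/(k₂−k₁)·(e^(−k₁τ) − e^(−k₂τ)).
e^(−k₁τ) = e^(−0.266×4.53) = e^(−1.205) = 0.2997; e^(−k₂τ) = e^(−0.8245) = 0.4385.
C_S = 0.266×3.68/(0.182−0.266) × (0.2997−0.4385) = (-11.65)×(-0.1388) = 1.617 mol·L⁻¹.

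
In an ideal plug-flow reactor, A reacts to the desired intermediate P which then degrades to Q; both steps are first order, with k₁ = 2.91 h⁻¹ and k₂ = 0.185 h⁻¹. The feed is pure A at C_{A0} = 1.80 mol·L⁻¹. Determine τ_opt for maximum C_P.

Setting dC_P/dτ = 0 gives τ_opt = ln(k₂/k₁)/(k₂−k₁).
= ln(0.185/2.91)/(0.185−2.91) = ln(0.06357)/-2.725 = -2.756/-2.725 = 1.01 h.

1.01 h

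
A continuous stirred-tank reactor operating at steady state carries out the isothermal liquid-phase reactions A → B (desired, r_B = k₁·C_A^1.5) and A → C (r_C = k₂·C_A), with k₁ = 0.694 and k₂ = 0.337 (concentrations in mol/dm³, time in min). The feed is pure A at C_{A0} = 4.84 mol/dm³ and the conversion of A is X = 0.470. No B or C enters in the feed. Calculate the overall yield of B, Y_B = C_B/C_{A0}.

0.361

Exit C_A = C_{A0}(1−X) = 4.84×0.530 = 2.565 mol/dm³.
Rates in a CSTR are evaluated at the outlet concentration: r_B = 0.694×2.565^1.5 = 2.851, r_C = 0.337×2.565 = 0.8645.
Fraction of consumed A going to B: r_B/(r_B+r_C) = 0.7673.
C_B = 0.7673·C_{A0}·X = 0.7673×4.84×0.470 = 1.75 mol/dm³; Y_B = C_B/C_{A0} = 0.361.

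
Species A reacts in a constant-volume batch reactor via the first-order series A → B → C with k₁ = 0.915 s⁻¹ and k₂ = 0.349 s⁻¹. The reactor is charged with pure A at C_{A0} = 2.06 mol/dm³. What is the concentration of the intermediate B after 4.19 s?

0.700 mol/dm³

Solving the coupled first-order balances gives C_B(t) = [k₁/(k₂−k₁)]·C_{A0}·(e^(−k₁t) − e^(−k₂t)).
e^(−k₁t) = e^(−0.915×4.19) = e^(−3.834) = 0.02163; e^(−k₂t) = e^(−1.462) = 0.2317.
C_B = 0.915×2.06/(0.349−0.915) × (0.02163−0.2317) = (-3.330)×(-0.2101) = 0.6996 mol/dm³.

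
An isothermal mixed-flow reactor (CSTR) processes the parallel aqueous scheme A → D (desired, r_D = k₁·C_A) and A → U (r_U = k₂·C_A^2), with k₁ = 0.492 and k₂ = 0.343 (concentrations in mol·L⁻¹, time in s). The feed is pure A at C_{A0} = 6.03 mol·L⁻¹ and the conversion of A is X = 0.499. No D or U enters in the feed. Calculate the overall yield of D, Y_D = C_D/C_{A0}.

Exit C_A = C_{A0}(1−X) = 6.03×0.501 = 3.021 mol·L⁻¹.
Rates in a CSTR are evaluated at the outlet concentration: r_D = 0.492×3.021 = 1.486, r_U = 0.343×3.021^2 = 3.130.
Fraction of consumed A going to D: r_D/(r_D+r_U) = 0.3219.
C_D = 0.3219·C_{A0}·X = 0.3219×6.03×0.499 = 0.969 mol·L⁻¹; Y_D = C_D/C_{A0} = 0.161.

0.161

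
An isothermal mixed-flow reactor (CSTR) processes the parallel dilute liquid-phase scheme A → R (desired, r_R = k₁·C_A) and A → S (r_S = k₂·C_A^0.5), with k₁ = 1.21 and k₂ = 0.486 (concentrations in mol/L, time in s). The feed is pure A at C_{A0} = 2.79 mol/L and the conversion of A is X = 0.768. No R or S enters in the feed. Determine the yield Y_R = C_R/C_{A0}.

0.512

Exit C_A = C_{A0}(1−X) = 2.79×0.232 = 0.6473 mol/L.
In a CSTR the entire volume is at exit conditions, so r_R = 1.21×0.6473 = 0.7832 and r_S = 0.486×0.6473^0.5 = 0.3910.
Fraction of consumed A going to R: r_R/(r_R+r_S) = 0.6670.
C_R = 0.6670·C_{A0}·X = 0.6670×2.79×0.768 = 1.43 mol/L; Y_R = C_R/C_{A0} = 0.512.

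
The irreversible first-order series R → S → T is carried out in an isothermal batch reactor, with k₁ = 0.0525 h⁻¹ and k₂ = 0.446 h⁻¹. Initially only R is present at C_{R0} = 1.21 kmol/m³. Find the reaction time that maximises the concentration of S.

For first-order series the maximum of C_S occurs at t_opt = ln(k₂/k₁)/(k₂−k₁).
= ln(0.446/0.0525)/(0.446−0.0525) = ln(8.495)/0.3935 = 2.140/0.3935 = 5.44 h.

5.44 h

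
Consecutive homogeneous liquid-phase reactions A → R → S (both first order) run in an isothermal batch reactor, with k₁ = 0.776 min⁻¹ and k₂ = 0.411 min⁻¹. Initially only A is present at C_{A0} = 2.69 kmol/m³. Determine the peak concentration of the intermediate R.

At the optimum, C_{R,max}/C_{A0} = (k₁/k₂)^[k₂/(k₂−k₁)].
= (0.776/0.411)^(0.411/(0.411−0.776)) = (1.888)^(-1.126) = 0.4889.
C_{R,max} = 0.4889×2.69 = 1.32 kmol/m³.

1.32 kmol/m³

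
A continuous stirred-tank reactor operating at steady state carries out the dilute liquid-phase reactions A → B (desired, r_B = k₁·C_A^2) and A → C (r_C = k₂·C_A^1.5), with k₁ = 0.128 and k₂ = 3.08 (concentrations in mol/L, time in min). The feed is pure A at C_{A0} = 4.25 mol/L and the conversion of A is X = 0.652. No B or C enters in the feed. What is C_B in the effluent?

0.133 mol/L

Exit C_A = C_{A0}(1−X) = 4.25×0.348 = 1.479 mol/L.
A CSTR operates uniformly at the exit composition, giving r_B = 0.2800 and r_C = 5.540 (each k·C_A^n at C_A = 1.479).
Fraction of consumed A going to B: r_B/(r_B+r_C) = 0.04811.
C_B = 0.04811·C_{A0}·X = 0.04811×4.25×0.652 = 0.133 mol/L.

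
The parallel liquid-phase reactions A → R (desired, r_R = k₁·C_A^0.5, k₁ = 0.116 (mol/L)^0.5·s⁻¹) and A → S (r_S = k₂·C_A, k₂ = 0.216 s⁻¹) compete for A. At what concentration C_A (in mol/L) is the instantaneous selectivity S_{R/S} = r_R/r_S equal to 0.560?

0.920 mol/L

S_{R/S} = (k₁/k₂)·C_A^-0.5 ⇒ C_A = (S·k₂/k₁)^(-2).
= (0.560×0.216/0.116)^(-2) = (1.043)^(-2) = 0.920 mol/L.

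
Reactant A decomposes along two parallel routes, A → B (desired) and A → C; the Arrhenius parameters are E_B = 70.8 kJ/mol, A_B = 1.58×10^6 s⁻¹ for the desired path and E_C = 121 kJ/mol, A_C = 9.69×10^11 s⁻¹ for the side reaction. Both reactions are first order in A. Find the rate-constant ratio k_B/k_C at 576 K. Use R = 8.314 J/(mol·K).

0.0582

With equal orders, S_{B/C} = k_B/k_C = (A_B/A_C)·exp[(E_C−E_B)/(RT)].
(E_C−E_B)/(RT) = (121−70.8)×10³/(8.314×576) = 50200/4789 = 10.48.
k_B/k_C = (1.58×10^6/9.69×10^11)·exp(10.48) = 1.631×10^-6 × 35691 = 0.0582.
Since E_B < E_C, lowering the temperature improves selectivity toward B.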